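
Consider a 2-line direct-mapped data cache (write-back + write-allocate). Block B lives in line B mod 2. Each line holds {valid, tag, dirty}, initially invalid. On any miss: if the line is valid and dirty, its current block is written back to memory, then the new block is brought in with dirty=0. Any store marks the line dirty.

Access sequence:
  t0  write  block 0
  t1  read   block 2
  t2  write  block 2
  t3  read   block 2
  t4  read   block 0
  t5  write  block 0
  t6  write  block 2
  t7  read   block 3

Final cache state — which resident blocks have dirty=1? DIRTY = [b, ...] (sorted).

DIRTY = [2]

0: W B0 → L0 miss [D]
1: R B2 → L0 miss wb→B0 [-]
2: W B2 → L0 hit [D]
3: R B2 → L0 hit [D]
4: R B0 → L0 miss wb→B2 [-]
5: W B0 → L0 hit [D]
6: W B2 → L0 miss wb→B0 [D]
7: R B3 → L1 miss [-]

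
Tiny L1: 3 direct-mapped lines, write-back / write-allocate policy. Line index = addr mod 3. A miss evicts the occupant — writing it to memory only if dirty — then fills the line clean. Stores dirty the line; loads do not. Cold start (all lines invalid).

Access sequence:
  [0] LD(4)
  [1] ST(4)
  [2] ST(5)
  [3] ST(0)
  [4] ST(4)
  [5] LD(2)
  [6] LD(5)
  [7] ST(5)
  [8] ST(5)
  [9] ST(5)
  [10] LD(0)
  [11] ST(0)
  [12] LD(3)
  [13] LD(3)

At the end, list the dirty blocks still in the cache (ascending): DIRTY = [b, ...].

DIRTY = [4, 5]

0: R B4 → L1 miss [-]
1: W B4 → L1 hit [D]
2: W B5 → L2 miss [D]
3: W B0 → L0 miss [D]
4: W B4 → L1 hit [D]
5: R B2 → L2 miss wb→B5 [-]
6: R B5 → L2 miss [-]
7: W B5 → L2 hit [D]
8: W B5 → L2 hit [D]
9: W B5 → L2 hit [D]
10: R B0 → L0 hit [D]
11: W B0 → L0 hit [D]
12: R B3 → L0 miss wb→B0 [-]
13: R B3 → L0 hit [-]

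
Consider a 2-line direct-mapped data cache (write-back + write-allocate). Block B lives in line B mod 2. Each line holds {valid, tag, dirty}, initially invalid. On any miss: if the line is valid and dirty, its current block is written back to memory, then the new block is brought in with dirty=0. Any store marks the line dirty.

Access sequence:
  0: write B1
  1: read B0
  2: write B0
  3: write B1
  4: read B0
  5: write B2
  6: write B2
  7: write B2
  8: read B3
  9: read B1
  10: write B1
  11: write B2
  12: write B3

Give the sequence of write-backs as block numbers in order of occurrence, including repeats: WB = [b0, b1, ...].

0: W B1 → L1 miss [D]
1: R B0 → L0 miss [-]
2: W B0 → L0 hit [D]
3: W B1 → L1 hit [D]
4: R B0 → L0 hit [D]
5: W B2 → L0 miss wb→B0 [D]
6: W B2 → L0 hit [D]
7: W B2 → L0 hit [D]
8: R B3 → L1 miss wb→B1 [-]
9: R B1 → L1 miss [-]
10: W B1 → L1 hit [D]
11: W B2 → L0 hit [D]
12: W B3 → L1 miss wb→B1 [D]

WB = [0, 1, 1]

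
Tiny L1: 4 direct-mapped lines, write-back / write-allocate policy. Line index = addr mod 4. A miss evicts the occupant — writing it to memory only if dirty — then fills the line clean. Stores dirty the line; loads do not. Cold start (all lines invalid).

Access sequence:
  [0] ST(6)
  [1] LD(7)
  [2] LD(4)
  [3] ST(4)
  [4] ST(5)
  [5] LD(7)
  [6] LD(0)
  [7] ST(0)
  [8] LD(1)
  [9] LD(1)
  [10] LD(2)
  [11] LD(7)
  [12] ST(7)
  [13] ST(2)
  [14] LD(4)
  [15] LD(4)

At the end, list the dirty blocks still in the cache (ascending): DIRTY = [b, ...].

DIRTY = [2, 7]

0: W B6 -> L2 miss  d=D]
1: R B7 -> L3 miss  d=-]
2: R B4 -> L0 miss  d=-]
3: W B4 -> L0 hit  d=D]
4: W B5 -> L1 miss  d=D]
5: R B7 -> L3 hit  d=-]
6: R B0 -> L0 miss wb->B4  d=-]
7: W B0 -> L0 hit  d=D]
8: R B1 -> L1 miss wb->B5  d=-]
9: R B1 -> L1 hit  d=-]
10: R B2 -> L2 miss wb->B6  d=-]
11: R B7 -> L3 hit  d=-]
12: W B7 -> L3 hit  d=D]
13: W B2 -> L2 hit  d=D]
14: R B4 -> L0 miss wb->B0  d=-]
15: R B4 -> L0 hit  d=-]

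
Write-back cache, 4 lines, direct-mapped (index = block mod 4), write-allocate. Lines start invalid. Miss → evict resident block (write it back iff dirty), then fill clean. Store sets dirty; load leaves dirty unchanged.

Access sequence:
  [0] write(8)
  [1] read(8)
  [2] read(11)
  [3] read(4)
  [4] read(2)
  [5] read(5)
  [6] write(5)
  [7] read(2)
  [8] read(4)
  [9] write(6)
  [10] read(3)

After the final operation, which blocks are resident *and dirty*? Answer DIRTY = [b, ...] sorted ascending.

0: W B8 -> L0 miss  d=D]
1: R B8 -> L0 hit  d=D]
2: R B11 -> L3 miss  d=-]
3: R B4 -> L0 miss wb->B8  d=-]
4: R B2 -> L2 miss  d=-]
5: R B5 -> L1 miss  d=-]
6: W B5 -> L1 hit  d=D]
7: R B2 -> L2 hit  d=-]
8: R B4 -> L0 hit  d=-]
9: W B6 -> L2 miss  d=D]
10: R B3 -> L3 miss  d=-]

DIRTY = [5, 6]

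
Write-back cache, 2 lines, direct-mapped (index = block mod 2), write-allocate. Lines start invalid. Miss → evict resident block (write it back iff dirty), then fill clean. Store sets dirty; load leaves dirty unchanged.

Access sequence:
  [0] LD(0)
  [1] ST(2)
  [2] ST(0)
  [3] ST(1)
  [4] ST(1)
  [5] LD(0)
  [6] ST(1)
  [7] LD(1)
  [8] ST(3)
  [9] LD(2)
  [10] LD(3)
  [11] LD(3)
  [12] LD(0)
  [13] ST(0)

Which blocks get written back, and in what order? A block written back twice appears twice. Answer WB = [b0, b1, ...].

WB = [2, 1, 0]

0: R B0 → L0 miss [-]
1: W B2 → L0 miss [D]
2: W B0 → L0 miss wb→B2 [D]
3: W B1 → L1 miss [D]
4: W B1 → L1 hit [D]
5: R B0 → L0 hit [D]
6: W B1 → L1 hit [D]
7: R B1 → L1 hit [D]
8: W B3 → L1 miss wb→B1 [D]
9: R B2 → L0 miss wb→B0 [-]
10: R B3 → L1 hit [D]
11: R B3 → L1 hit [D]
12: R B0 → L0 miss [-]
13: W B0 → L0 hit [D]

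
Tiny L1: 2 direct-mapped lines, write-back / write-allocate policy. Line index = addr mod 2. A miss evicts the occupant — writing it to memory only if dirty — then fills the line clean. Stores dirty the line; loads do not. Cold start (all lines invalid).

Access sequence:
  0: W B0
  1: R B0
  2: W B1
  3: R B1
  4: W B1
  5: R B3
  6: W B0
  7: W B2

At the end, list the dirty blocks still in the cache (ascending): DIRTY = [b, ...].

0: W B0 -> L0 miss  d=D]
1: R B0 -> L0 hit  d=D]
2: W B1 -> L1 miss  d=D]
3: R B1 -> L1 hit  d=D]
4: W B1 -> L1 hit  d=D]
5: R B3 -> L1 miss wb->B1  d=-]
6: W B0 -> L0 hit  d=D]
7: W B2 -> L0 miss wb->B0  d=D]

DIRTY = [2]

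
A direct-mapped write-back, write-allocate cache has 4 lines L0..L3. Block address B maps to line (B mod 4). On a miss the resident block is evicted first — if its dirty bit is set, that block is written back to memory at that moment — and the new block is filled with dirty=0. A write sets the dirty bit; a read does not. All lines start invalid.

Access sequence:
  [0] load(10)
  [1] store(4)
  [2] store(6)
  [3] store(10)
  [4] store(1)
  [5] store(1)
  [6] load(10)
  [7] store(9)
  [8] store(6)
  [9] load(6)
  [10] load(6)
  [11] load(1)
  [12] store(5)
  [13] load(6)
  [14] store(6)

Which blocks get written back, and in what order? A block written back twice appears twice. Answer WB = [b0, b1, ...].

WB = [6, 1, 10, 9]

  0 | R B10 → L2 miss [-]
  1 | W B4 → L0 miss [D]
  2 | W B6 → L2 miss [D]
  3 | W B10 → L2 miss wb→B6 [D]
  4 | W B1 → L1 miss [D]
  5 | W B1 → L1 hit [D]
  6 | R B10 → L2 hit [D]
  7 | W B9 → L1 miss wb→B1 [D]
  8 | W B6 → L2 miss wb→B10 [D]
  9 | R B6 → L2 hit [D]
  10 | R B6 → L2 hit [D]
  11 | R B1 → L1 miss wb→B9 [-]
  12 | W B5 → L1 miss [D]
  13 | R B6 → L2 hit [D]
  14 | W B6 → L2 hit [D]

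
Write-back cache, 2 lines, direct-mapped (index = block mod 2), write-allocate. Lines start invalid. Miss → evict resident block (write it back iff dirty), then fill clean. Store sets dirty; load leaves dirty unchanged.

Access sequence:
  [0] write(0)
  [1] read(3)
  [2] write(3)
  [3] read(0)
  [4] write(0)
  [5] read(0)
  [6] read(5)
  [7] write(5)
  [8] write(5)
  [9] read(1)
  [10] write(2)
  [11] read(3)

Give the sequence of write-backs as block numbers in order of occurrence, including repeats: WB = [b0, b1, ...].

WB = [3, 5, 0]

  0 | W B0 → L0 miss [D]
  1 | R B3 → L1 miss [-]
  2 | W B3 → L1 hit [D]
  3 | R B0 → L0 hit [D]
  4 | W B0 → L0 hit [D]
  5 | R B0 → L0 hit [D]
  6 | R B5 → L1 miss wb→B3 [-]
  7 | W B5 → L1 hit [D]
  8 | W B5 → L1 hit [D]
  9 | R B1 → L1 miss wb→B5 [-]
  10 | W B2 → L0 miss wb→B0 [D]
  11 | R B3 → L1 miss [-]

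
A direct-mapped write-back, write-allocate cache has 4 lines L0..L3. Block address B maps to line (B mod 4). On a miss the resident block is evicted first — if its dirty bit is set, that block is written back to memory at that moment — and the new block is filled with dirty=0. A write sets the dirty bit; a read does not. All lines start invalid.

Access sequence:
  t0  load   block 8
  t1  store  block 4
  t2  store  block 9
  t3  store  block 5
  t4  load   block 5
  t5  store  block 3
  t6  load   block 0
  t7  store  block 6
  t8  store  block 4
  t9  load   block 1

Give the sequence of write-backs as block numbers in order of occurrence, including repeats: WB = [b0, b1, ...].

  0 | R B8 → L0 miss [-]
  1 | W B4 → L0 miss [D]
  2 | W B9 → L1 miss [D]
  3 | W B5 → L1 miss wb→B9 [D]
  4 | R B5 → L1 hit [D]
  5 | W B3 → L3 miss [D]
  6 | R B0 → L0 miss wb→B4 [-]
  7 | W B6 → L2 miss [D]
  8 | W B4 → L0 miss [D]
  9 | R B1 → L1 miss wb→B5 [-]

WB = [9, 4, 5]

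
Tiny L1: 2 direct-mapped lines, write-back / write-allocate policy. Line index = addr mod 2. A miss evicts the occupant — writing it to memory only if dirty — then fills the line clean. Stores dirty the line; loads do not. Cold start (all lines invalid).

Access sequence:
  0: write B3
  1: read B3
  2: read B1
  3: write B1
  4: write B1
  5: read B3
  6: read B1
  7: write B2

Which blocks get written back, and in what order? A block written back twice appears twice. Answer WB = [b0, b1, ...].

0: W B3 -> L1 miss  d=D]
1: R B3 -> L1 hit  d=D]
2: R B1 -> L1 miss wb->B3  d=-]
3: W B1 -> L1 hit  d=D]
4: W B1 -> L1 hit  d=D]
5: R B3 -> L1 miss wb->B1  d=-]
6: R B1 -> L1 miss  d=-]
7: W B2 -> L0 miss  d=D]

WB = [3, 1]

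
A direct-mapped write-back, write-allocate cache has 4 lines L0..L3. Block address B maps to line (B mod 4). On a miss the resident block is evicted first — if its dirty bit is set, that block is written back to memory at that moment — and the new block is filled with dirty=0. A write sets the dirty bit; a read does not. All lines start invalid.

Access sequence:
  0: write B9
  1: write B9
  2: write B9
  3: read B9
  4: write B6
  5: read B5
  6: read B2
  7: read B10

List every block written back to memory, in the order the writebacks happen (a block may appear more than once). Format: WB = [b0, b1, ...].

WB = [9, 6]

  0 | W B9 → L1 miss [D]
  1 | W B9 → L1 hit [D]
  2 | W B9 → L1 hit [D]
  3 | R B9 → L1 hit [D]
  4 | W B6 → L2 miss [D]
  5 | R B5 → L1 miss wb→B9 [-]
  6 | R B2 → L2 miss wb→B6 [-]
  7 | R B10 → L2 miss [-]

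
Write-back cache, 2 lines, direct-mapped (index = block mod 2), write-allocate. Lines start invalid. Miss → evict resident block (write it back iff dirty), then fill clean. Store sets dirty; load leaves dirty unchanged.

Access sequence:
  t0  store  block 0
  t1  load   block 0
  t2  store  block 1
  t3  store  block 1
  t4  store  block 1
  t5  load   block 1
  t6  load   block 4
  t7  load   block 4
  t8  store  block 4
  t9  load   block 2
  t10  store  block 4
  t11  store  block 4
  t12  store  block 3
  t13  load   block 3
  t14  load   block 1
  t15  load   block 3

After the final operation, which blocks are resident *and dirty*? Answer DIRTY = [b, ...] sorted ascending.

0: W B0 → L0 miss [D]
1: R B0 → L0 hit [D]
2: W B1 → L1 miss [D]
3: W B1 → L1 hit [D]
4: W B1 → L1 hit [D]
5: R B1 → L1 hit [D]
6: R B4 → L0 miss wb→B0 [-]
7: R B4 → L0 hit [-]
8: W B4 → L0 hit [D]
9: R B2 → L0 miss wb→B4 [-]
10: W B4 → L0 miss [D]
11: W B4 → L0 hit [D]
12: W B3 → L1 miss wb→B1 [D]
13: R B3 → L1 hit [D]
14: R B1 → L1 miss wb→B3 [-]
15: R B3 → L1 miss [-]

DIRTY = [4]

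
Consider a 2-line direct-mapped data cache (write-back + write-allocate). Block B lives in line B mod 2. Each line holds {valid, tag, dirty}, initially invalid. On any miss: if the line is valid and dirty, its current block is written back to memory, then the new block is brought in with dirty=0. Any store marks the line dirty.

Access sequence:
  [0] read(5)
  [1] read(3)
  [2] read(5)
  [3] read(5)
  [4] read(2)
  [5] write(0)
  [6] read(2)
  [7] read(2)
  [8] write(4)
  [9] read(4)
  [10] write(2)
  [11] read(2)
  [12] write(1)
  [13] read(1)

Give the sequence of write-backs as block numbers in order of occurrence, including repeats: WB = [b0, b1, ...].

WB = [0, 4]

  0 | R B5 → L1 miss [-]
  1 | R B3 → L1 miss [-]
  2 | R B5 → L1 miss [-]
  3 | R B5 → L1 hit [-]
  4 | R B2 → L0 miss [-]
  5 | W B0 → L0 miss [D]
  6 | R B2 → L0 miss wb→B0 [-]
  7 | R B2 → L0 hit [-]
  8 | W B4 → L0 miss [D]
  9 | R B4 → L0 hit [D]
  10 | W B2 → L0 miss wb→B4 [D]
  11 | R B2 → L0 hit [D]
  12 | W B1 → L1 miss [D]
  13 | R B1 → L1 hit [D]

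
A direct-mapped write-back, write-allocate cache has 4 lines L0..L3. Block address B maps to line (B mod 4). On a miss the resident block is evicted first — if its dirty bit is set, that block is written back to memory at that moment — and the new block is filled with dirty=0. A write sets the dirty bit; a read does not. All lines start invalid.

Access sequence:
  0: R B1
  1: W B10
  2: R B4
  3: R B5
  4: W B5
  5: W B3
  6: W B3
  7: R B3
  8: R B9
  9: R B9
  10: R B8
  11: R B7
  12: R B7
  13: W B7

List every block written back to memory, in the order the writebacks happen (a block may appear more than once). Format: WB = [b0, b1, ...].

WB = [5, 3]

  0 | R B1 → L1 miss [-]
  1 | W B10 → L2 miss [D]
  2 | R B4 → L0 miss [-]
  3 | R B5 → L1 miss [-]
  4 | W B5 → L1 hit [D]
  5 | W B3 → L3 miss [D]
  6 | W B3 → L3 hit [D]
  7 | R B3 → L3 hit [D]
  8 | R B9 → L1 miss wb→B5 [-]
  9 | R B9 → L1 hit [-]
  10 | R B8 → L0 miss [-]
  11 | R B7 → L3 miss wb→B3 [-]
  12 | R B7 → L3 hit [-]
  13 | W B7 → L3 hit [D]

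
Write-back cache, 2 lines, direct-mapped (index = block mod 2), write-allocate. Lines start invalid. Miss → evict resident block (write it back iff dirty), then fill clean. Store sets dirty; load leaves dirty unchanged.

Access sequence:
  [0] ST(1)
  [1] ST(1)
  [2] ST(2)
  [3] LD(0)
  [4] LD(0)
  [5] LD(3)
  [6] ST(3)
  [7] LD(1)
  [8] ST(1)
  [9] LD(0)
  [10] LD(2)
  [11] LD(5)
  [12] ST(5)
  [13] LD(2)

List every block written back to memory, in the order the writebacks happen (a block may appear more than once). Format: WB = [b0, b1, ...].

0: W B1 → L1 miss [D]
1: W B1 → L1 hit [D]
2: W B2 → L0 miss [D]
3: R B0 → L0 miss wb→B2 [-]
4: R B0 → L0 hit [-]
5: R B3 → L1 miss wb→B1 [-]
6: W B3 → L1 hit [D]
7: R B1 → L1 miss wb→B3 [-]
8: W B1 → L1 hit [D]
9: R B0 → L0 hit [-]
10: R B2 → L0 miss [-]
11: R B5 → L1 miss wb→B1 [-]
12: W B5 → L1 hit [D]
13: R B2 → L0 hit [-]

WB = [2, 1, 3, 1]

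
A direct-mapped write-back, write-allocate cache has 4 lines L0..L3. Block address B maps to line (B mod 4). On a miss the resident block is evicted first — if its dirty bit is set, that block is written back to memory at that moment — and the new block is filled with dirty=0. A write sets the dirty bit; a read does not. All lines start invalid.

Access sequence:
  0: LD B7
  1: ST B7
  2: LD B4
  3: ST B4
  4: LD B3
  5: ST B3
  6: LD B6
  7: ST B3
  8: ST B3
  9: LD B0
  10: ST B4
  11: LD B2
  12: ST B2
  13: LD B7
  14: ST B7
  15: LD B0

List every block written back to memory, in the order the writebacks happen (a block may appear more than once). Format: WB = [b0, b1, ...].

WB = [7, 4, 3, 4]

  0 | R B7 → L3 miss [-]
  1 | W B7 → L3 hit [D]
  2 | R B4 → L0 miss [-]
  3 | W B4 → L0 hit [D]
  4 | R B3 → L3 miss wb→B7 [-]
  5 | W B3 → L3 hit [D]
  6 | R B6 → L2 miss [-]
  7 | W B3 → L3 hit [D]
  8 | W B3 → L3 hit [D]
  9 | R B0 → L0 miss wb→B4 [-]
  10 | W B4 → L0 miss [D]
  11 | R B2 → L2 miss [-]
  12 | W B2 → L2 hit [D]
  13 | R B7 → L3 miss wb→B3 [-]
  14 | W B7 → L3 hit [D]
  15 | R B0 → L0 miss wb→B4 [-]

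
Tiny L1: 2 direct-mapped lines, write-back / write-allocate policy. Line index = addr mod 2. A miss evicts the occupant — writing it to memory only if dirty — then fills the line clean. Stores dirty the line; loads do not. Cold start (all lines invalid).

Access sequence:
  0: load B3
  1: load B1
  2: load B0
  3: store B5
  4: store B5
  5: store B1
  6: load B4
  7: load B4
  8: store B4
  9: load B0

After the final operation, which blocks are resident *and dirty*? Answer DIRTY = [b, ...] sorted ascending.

DIRTY = [1]

0: R B3 -> L1 miss  d=-]
1: R B1 -> L1 miss  d=-]
2: R B0 -> L0 miss  d=-]
3: W B5 -> L1 miss  d=D]
4: W B5 -> L1 hit  d=D]
5: W B1 -> L1 miss wb->B5  d=D]
6: R B4 -> L0 miss  d=-]
7: R B4 -> L0 hit  d=-]
8: W B4 -> L0 hit  d=D]
9: R B0 -> L0 miss wb->B4  d=-]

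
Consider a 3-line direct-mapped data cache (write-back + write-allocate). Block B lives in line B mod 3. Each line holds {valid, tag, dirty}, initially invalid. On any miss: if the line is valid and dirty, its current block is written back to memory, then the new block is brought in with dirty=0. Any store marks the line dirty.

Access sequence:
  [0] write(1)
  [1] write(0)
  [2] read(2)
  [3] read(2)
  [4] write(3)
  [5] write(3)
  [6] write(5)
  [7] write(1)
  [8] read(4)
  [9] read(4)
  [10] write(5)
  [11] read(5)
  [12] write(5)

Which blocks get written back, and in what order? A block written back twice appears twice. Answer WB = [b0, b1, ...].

0: W B1 → L1 miss [D]
1: W B0 → L0 miss [D]
2: R B2 → L2 miss [-]
3: R B2 → L2 hit [-]
4: W B3 → L0 miss wb→B0 [D]
5: W B3 → L0 hit [D]
6: W B5 → L2 miss [D]
7: W B1 → L1 hit [D]
8: R B4 → L1 miss wb→B1 [-]
9: R B4 → L1 hit [-]
10: W B5 → L2 hit [D]
11: R B5 → L2 hit [D]
12: W B5 → L2 hit [D]

WB = [0, 1]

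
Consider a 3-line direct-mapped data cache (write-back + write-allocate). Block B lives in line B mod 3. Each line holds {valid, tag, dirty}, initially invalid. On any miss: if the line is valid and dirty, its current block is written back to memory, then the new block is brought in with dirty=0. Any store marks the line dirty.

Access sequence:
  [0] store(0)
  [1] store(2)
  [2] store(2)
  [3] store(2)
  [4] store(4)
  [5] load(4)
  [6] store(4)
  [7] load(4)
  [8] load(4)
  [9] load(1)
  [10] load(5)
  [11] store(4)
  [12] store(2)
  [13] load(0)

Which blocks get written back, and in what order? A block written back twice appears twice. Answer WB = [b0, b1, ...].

WB = [4, 2]

0: W B0 -> L0 miss  d=D]
1: W B2 -> L2 miss  d=D]
2: W B2 -> L2 hit  d=D]
3: W B2 -> L2 hit  d=D]
4: W B4 -> L1 miss  d=D]
5: R B4 -> L1 hit  d=D]
6: W B4 -> L1 hit  d=D]
7: R B4 -> L1 hit  d=D]
8: R B4 -> L1 hit  d=D]
9: R B1 -> L1 miss wb->B4  d=-]
10: R B5 -> L2 miss wb->B2  d=-]
11: W B4 -> L1 miss  d=D]
12: W B2 -> L2 miss  d=D]
13: R B0 -> L0 hit  d=D]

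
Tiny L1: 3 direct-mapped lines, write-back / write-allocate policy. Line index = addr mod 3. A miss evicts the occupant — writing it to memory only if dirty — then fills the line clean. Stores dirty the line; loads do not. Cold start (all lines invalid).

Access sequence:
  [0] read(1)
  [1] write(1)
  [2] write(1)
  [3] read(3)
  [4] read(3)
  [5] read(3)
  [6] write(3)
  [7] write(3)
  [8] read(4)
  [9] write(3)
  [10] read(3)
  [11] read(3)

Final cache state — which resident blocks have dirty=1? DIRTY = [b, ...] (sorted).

  0 | R B1 → L1 miss [-]
  1 | W B1 → L1 hit [D]
  2 | W B1 → L1 hit [D]
  3 | R B3 → L0 miss [-]
  4 | R B3 → L0 hit [-]
  5 | R B3 → L0 hit [-]
  6 | W B3 → L0 hit [D]
  7 | W B3 → L0 hit [D]
  8 | R B4 → L1 miss wb→B1 [-]
  9 | W B3 → L0 hit [D]
  10 | R B3 → L0 hit [D]
  11 | R B3 → L0 hit [D]

DIRTY = [3]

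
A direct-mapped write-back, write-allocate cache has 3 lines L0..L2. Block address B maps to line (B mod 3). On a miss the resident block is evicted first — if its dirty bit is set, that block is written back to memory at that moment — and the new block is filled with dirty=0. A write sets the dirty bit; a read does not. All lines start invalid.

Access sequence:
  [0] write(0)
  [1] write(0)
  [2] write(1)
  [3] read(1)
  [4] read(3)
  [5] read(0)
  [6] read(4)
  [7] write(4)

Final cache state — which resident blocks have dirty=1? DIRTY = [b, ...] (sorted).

DIRTY = [4]

0: W B0 → L0 miss [D]
1: W B0 → L0 hit [D]
2: W B1 → L1 miss [D]
3: R B1 → L1 hit [D]
4: R B3 → L0 miss wb→B0 [-]
5: R B0 → L0 miss [-]
6: R B4 → L1 miss wb→B1 [-]
7: W B4 → L1 hit [D]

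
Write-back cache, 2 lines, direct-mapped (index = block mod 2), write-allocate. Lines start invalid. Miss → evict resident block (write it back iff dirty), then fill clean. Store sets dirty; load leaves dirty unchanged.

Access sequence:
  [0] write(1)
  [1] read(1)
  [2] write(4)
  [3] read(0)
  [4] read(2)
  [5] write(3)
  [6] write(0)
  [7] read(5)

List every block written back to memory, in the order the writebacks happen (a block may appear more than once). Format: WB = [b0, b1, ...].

  0 | W B1 → L1 miss [D]
  1 | R B1 → L1 hit [D]
  2 | W B4 → L0 miss [D]
  3 | R B0 → L0 miss wb→B4 [-]
  4 | R B2 → L0 miss [-]
  5 | W B3 → L1 miss wb→B1 [D]
  6 | W B0 → L0 miss [D]
  7 | R B5 → L1 miss wb→B3 [-]

WB = [4, 1, 3]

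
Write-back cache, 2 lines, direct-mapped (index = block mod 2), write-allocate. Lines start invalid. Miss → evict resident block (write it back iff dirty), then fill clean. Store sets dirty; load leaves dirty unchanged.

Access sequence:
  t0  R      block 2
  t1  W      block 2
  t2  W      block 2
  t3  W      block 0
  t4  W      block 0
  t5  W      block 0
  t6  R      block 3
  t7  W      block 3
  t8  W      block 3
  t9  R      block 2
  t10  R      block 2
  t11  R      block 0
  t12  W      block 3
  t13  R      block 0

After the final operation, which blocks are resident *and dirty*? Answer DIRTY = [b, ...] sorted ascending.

DIRTY = [3]

0: R B2 -> L0 miss  d=-]
1: W B2 -> L0 hit  d=D]
2: W B2 -> L0 hit  d=D]
3: W B0 -> L0 miss wb->B2  d=D]
4: W B0 -> L0 hit  d=D]
5: W B0 -> L0 hit  d=D]
6: R B3 -> L1 miss  d=-]
7: W B3 -> L1 hit  d=D]
8: W B3 -> L1 hit  d=D]
9: R B2 -> L0 miss wb->B0  d=-]
10: R B2 -> L0 hit  d=-]
11: R B0 -> L0 miss  d=-]
12: W B3 -> L1 hit  d=D]
13: R B0 -> L0 hit  d=-]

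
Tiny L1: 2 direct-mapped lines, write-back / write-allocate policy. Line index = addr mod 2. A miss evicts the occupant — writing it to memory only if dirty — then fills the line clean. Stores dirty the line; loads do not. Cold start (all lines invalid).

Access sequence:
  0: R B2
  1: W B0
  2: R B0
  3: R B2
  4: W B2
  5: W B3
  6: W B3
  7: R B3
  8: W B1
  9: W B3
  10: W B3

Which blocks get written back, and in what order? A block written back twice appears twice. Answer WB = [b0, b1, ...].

WB = [0, 3, 1]

0: R B2 → L0 miss [-]
1: W B0 → L0 miss [D]
2: R B0 → L0 hit [D]
3: R B2 → L0 miss wb→B0 [-]
4: W B2 → L0 hit [D]
5: W B3 → L1 miss [D]
6: W B3 → L1 hit [D]
7: R B3 → L1 hit [D]
8: W B1 → L1 miss wb→B3 [D]
9: W B3 → L1 miss wb→B1 [D]
10: W B3 → L1 hit [D]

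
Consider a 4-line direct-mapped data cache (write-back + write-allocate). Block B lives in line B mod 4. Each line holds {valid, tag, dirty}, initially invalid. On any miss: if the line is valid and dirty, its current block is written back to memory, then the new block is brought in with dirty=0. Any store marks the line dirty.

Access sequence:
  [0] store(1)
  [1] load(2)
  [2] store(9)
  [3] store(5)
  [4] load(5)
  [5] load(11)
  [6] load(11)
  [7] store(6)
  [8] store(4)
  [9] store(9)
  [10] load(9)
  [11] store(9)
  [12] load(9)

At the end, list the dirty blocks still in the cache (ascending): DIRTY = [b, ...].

DIRTY = [4, 6, 9]

  0 | W B1 → L1 miss [D]
  1 | R B2 → L2 miss [-]
  2 | W B9 → L1 miss wb→B1 [D]
  3 | W B5 → L1 miss wb→B9 [D]
  4 | R B5 → L1 hit [D]
  5 | R B11 → L3 miss [-]
  6 | R B11 → L3 hit [-]
  7 | W B6 → L2 miss [D]
  8 | W B4 → L0 miss [D]
  9 | W B9 → L1 miss wb→B5 [D]
  10 | R B9 → L1 hit [D]
  11 | W B9 → L1 hit [D]
  12 | R B9 → L1 hit [D]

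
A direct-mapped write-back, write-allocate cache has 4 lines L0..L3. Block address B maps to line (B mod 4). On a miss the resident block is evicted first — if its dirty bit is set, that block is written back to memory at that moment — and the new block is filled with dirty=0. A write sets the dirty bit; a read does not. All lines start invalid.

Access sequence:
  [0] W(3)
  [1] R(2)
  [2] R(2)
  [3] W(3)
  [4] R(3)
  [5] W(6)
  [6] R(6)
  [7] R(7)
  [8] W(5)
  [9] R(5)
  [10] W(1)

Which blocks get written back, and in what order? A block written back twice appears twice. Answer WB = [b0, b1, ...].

WB = [3, 5]

0: W B3 → L3 miss [D]
1: R B2 → L2 miss [-]
2: R B2 → L2 hit [-]
3: W B3 → L3 hit [D]
4: R B3 → L3 hit [D]
5: W B6 → L2 miss [D]
6: R B6 → L2 hit [D]
7: R B7 → L3 miss wb→B3 [-]
8: W B5 → L1 miss [D]
9: R B5 → L1 hit [D]
10: W B1 → L1 miss wb→B5 [D]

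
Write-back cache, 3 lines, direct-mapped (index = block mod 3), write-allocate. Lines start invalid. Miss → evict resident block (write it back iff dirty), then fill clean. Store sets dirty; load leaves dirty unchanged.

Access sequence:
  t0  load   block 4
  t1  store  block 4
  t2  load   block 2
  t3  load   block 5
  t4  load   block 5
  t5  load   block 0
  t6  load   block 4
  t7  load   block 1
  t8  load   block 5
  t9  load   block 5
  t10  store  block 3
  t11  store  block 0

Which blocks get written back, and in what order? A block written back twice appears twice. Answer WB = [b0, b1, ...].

0: R B4 → L1 miss [-]
1: W B4 → L1 hit [D]
2: R B2 → L2 miss [-]
3: R B5 → L2 miss [-]
4: R B5 → L2 hit [-]
5: R B0 → L0 miss [-]
6: R B4 → L1 hit [D]
7: R B1 → L1 miss wb→B4 [-]
8: R B5 → L2 hit [-]
9: R B5 → L2 hit [-]
10: W B3 → L0 miss [D]
11: W B0 → L0 miss wb→B3 [D]

WB = [4, 3]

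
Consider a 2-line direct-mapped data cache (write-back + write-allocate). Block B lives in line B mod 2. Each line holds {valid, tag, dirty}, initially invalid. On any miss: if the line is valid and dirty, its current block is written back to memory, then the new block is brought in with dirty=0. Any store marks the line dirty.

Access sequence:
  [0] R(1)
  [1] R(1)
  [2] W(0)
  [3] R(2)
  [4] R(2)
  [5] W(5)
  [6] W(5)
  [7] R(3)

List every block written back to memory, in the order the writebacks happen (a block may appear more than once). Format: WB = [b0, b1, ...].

0: R B1 -> L1 miss  d=-]
1: R B1 -> L1 hit  d=-]
2: W B0 -> L0 miss  d=D]
3: R B2 -> L0 miss wb->B0  d=-]
4: R B2 -> L0 hit  d=-]
5: W B5 -> L1 miss  d=D]
6: W B5 -> L1 hit  d=D]
7: R B3 -> L1 miss wb->B5  d=-]

WB = [0, 5]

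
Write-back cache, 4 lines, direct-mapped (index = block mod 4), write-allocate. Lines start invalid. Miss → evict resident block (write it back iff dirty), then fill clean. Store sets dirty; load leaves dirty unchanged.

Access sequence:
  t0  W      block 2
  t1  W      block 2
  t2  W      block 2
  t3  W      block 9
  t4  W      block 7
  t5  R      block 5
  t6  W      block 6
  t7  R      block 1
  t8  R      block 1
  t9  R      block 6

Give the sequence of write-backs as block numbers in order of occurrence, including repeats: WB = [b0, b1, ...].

0: W B2 -> L2 miss  d=D]
1: W B2 -> L2 hit  d=D]
2: W B2 -> L2 hit  d=D]
3: W B9 -> L1 miss  d=D]
4: W B7 -> L3 miss  d=D]
5: R B5 -> L1 miss wb->B9  d=-]
6: W B6 -> L2 miss wb->B2  d=D]
7: R B1 -> L1 miss  d=-]
8: R B1 -> L1 hit  d=-]
9: R B6 -> L2 hit  d=D]

WB = [9, 2]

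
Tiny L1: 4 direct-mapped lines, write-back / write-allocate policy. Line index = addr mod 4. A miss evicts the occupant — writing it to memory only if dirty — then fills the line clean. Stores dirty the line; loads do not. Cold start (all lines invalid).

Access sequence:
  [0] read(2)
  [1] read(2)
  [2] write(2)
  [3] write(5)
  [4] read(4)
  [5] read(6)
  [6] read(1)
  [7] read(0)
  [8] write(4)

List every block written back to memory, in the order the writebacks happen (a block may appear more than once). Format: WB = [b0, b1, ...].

WB = [2, 5]

  0 | R B2 → L2 miss [-]
  1 | R B2 → L2 hit [-]
  2 | W B2 → L2 hit [D]
  3 | W B5 → L1 miss [D]
  4 | R B4 → L0 miss [-]
  5 | R B6 → L2 miss wb→B2 [-]
  6 | R B1 → L1 miss wb→B5 [-]
  7 | R B0 → L0 miss [-]
  8 | W B4 → L0 miss [D]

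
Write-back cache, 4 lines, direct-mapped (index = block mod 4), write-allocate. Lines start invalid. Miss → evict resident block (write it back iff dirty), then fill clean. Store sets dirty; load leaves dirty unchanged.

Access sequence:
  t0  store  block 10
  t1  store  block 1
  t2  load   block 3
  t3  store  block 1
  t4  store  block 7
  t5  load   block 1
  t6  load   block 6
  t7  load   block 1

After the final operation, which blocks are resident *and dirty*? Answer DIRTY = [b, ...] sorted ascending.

0: W B10 -> L2 miss  d=D]
1: W B1 -> L1 miss  d=D]
2: R B3 -> L3 miss  d=-]
3: W B1 -> L1 hit  d=D]
4: W B7 -> L3 miss  d=D]
5: R B1 -> L1 hit  d=D]
6: R B6 -> L2 miss wb->B10  d=-]
7: R B1 -> L1 hit  d=D]

DIRTY = [1, 7]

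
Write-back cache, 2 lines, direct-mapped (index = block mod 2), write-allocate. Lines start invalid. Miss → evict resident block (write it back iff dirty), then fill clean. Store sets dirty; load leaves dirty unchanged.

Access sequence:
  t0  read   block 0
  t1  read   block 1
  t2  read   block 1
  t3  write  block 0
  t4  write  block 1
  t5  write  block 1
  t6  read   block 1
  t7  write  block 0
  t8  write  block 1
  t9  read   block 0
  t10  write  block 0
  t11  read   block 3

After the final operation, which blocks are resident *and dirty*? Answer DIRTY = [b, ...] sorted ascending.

DIRTY = [0]

0: R B0 -> L0 miss  d=-]
1: R B1 -> L1 miss  d=-]
2: R B1 -> L1 hit  d=-]
3: W B0 -> L0 hit  d=D]
4: W B1 -> L1 hit  d=D]
5: W B1 -> L1 hit  d=D]
6: R B1 -> L1 hit  d=D]
7: W B0 -> L0 hit  d=D]
8: W B1 -> L1 hit  d=D]
9: R B0 -> L0 hit  d=D]
10: W B0 -> L0 hit  d=D]
11: R B3 -> L1 miss wb->B1  d=-]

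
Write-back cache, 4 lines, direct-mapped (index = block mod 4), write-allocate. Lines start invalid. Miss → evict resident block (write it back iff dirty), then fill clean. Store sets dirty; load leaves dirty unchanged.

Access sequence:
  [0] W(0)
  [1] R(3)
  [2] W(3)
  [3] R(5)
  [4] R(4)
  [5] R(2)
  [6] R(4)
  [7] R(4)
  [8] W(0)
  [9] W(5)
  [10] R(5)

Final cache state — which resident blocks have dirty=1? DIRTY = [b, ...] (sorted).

DIRTY = [0, 3, 5]

  0 | W B0 → L0 miss [D]
  1 | R B3 → L3 miss [-]
  2 | W B3 → L3 hit [D]
  3 | R B5 → L1 miss [-]
  4 | R B4 → L0 miss wb→B0 [-]
  5 | R B2 → L2 miss [-]
  6 | R B4 → L0 hit [-]
  7 | R B4 → L0 hit [-]
  8 | W B0 → L0 miss [D]
  9 | W B5 → L1 hit [D]
  10 | R B5 → L1 hit [D]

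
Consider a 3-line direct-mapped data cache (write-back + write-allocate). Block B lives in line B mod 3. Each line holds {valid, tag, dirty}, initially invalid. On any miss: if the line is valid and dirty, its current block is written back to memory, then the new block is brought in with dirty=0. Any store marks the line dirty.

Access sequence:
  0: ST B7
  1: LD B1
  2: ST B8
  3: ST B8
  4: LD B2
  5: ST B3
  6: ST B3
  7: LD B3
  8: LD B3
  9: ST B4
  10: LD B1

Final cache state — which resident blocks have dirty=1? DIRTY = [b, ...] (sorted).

DIRTY = [3]

0: W B7 → L1 miss [D]
1: R B1 → L1 miss wb→B7 [-]
2: W B8 → L2 miss [D]
3: W B8 → L2 hit [D]
4: R B2 → L2 miss wb→B8 [-]
5: W B3 → L0 miss [D]
6: W B3 → L0 hit [D]
7: R B3 → L0 hit [D]
8: R B3 → L0 hit [D]
9: W B4 → L1 miss [D]
10: R B1 → L1 miss wb→B4 [-]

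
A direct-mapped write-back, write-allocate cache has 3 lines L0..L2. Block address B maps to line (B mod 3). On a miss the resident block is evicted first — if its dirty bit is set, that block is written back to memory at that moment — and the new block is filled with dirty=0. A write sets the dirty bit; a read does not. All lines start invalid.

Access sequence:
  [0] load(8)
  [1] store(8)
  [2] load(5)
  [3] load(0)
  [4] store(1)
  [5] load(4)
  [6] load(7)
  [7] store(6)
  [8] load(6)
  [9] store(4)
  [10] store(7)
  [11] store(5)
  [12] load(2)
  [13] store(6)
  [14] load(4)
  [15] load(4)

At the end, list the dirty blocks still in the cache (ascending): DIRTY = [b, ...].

0: R B8 -> L2 miss  d=-]
1: W B8 -> L2 hit  d=D]
2: R B5 -> L2 miss wb->B8  d=-]
3: R B0 -> L0 miss  d=-]
4: W B1 -> L1 miss  d=D]
5: R B4 -> L1 miss wb->B1  d=-]
6: R B7 -> L1 miss  d=-]
7: W B6 -> L0 miss  d=D]
8: R B6 -> L0 hit  d=D]
9: W B4 -> L1 miss  d=D]
10: W B7 -> L1 miss wb->B4  d=D]
11: W B5 -> L2 hit  d=D]
12: R B2 -> L2 miss wb->B5  d=-]
13: W B6 -> L0 hit  d=D]
14: R B4 -> L1 miss wb->B7  d=-]
15: R B4 -> L1 hit  d=-]

DIRTY = [6]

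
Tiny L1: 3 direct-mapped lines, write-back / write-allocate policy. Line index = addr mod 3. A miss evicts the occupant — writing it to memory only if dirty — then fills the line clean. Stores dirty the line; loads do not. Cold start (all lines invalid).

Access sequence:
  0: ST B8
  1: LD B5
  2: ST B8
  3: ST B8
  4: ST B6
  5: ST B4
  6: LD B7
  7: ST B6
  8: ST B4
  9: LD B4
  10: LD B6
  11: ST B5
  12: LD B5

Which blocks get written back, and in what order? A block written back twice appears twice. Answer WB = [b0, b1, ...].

  0 | W B8 → L2 miss [D]
  1 | R B5 → L2 miss wb→B8 [-]
  2 | W B8 → L2 miss [D]
  3 | W B8 → L2 hit [D]
  4 | W B6 → L0 miss [D]
  5 | W B4 → L1 miss [D]
  6 | R B7 → L1 miss wb→B4 [-]
  7 | W B6 → L0 hit [D]
  8 | W B4 → L1 miss [D]
  9 | R B4 → L1 hit [D]
  10 | R B6 → L0 hit [D]
  11 | W B5 → L2 miss wb→B8 [D]
  12 | R B5 → L2 hit [D]

WB = [8, 4, 8]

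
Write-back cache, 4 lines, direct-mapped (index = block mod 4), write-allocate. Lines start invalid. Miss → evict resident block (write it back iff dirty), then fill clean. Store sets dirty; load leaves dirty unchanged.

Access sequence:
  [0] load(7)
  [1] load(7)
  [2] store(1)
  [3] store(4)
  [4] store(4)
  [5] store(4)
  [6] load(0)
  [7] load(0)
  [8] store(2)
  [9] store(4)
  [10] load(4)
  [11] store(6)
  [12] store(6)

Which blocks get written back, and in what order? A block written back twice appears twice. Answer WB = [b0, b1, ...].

WB = [4, 2]

0: R B7 -> L3 miss  d=-]
1: R B7 -> L3 hit  d=-]
2: W B1 -> L1 miss  d=D]
3: W B4 -> L0 miss  d=D]
4: W B4 -> L0 hit  d=D]
5: W B4 -> L0 hit  d=D]
6: R B0 -> L0 miss wb->B4  d=-]
7: R B0 -> L0 hit  d=-]
8: W B2 -> L2 miss  d=D]
9: W B4 -> L0 miss  d=D]
10: R B4 -> L0 hit  d=D]
11: W B6 -> L2 miss wb->B2  d=D]
12: W B6 -> L2 hit  d=D]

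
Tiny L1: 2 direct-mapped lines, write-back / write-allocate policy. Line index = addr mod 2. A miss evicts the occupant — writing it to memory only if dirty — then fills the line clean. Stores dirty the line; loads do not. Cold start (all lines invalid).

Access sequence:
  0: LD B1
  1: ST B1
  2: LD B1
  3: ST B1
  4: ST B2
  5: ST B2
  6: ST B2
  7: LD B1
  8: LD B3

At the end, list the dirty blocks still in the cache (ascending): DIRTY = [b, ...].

0: R B1 → L1 miss [-]
1: W B1 → L1 hit [D]
2: R B1 → L1 hit [D]
3: W B1 → L1 hit [D]
4: W B2 → L0 miss [D]
5: W B2 → L0 hit [D]
6: W B2 → L0 hit [D]
7: R B1 → L1 hit [D]
8: R B3 → L1 miss wb→B1 [-]

DIRTY = [2]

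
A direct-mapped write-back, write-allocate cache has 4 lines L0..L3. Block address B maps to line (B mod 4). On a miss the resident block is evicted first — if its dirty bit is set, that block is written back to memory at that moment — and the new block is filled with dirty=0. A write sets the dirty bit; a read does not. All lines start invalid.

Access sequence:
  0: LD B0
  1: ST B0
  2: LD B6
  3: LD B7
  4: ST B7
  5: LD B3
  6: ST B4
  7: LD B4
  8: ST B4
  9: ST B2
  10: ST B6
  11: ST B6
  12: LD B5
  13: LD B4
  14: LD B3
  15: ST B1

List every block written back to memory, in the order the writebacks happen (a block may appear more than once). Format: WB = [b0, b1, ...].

WB = [7, 0, 2]

0: R B0 → L0 miss [-]
1: W B0 → L0 hit [D]
2: R B6 → L2 miss [-]
3: R B7 → L3 miss [-]
4: W B7 → L3 hit [D]
5: R B3 → L3 miss wb→B7 [-]
6: W B4 → L0 miss wb→B0 [D]
7: R B4 → L0 hit [D]
8: W B4 → L0 hit [D]
9: W B2 → L2 miss [D]
10: W B6 → L2 miss wb→B2 [D]
11: W B6 → L2 hit [D]
12: R B5 → L1 miss [-]
13: R B4 → L0 hit [D]
14: R B3 → L3 hit [-]
15: W B1 → L1 miss [D]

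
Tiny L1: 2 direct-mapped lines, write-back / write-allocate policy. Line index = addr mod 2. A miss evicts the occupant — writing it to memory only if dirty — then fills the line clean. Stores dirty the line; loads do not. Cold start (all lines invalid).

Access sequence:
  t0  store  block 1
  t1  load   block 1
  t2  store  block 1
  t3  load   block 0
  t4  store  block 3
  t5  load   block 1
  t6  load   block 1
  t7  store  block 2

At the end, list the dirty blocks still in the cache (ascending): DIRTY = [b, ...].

DIRTY = [2]

  0 | W B1 → L1 miss [D]
  1 | R B1 → L1 hit [D]
  2 | W B1 → L1 hit [D]
  3 | R B0 → L0 miss [-]
  4 | W B3 → L1 miss wb→B1 [D]
  5 | R B1 → L1 miss wb→B3 [-]
  6 | R B1 → L1 hit [-]
  7 | W B2 → L0 miss [D]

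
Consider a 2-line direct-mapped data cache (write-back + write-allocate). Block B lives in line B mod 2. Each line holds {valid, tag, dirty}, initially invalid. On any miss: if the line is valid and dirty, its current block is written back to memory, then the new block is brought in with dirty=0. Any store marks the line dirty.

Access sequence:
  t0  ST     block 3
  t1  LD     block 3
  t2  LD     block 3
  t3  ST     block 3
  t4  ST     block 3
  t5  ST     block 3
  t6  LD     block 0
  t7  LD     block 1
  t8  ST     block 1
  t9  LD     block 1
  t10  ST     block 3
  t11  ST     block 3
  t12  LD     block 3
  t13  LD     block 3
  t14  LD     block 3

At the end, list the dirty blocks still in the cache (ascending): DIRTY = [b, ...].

DIRTY = [3]

  0 | W B3 → L1 miss [D]
  1 | R B3 → L1 hit [D]
  2 | R B3 → L1 hit [D]
  3 | W B3 → L1 hit [D]
  4 | W B3 → L1 hit [D]
  5 | W B3 → L1 hit [D]
  6 | R B0 → L0 miss [-]
  7 | R B1 → L1 miss wb→B3 [-]
  8 | W B1 → L1 hit [D]
  9 | R B1 → L1 hit [D]
  10 | W B3 → L1 miss wb→B1 [D]
  11 | W B3 → L1 hit [D]
  12 | R B3 → L1 hit [D]
  13 | R B3 → L1 hit [D]
  14 | R B3 → L1 hit [D]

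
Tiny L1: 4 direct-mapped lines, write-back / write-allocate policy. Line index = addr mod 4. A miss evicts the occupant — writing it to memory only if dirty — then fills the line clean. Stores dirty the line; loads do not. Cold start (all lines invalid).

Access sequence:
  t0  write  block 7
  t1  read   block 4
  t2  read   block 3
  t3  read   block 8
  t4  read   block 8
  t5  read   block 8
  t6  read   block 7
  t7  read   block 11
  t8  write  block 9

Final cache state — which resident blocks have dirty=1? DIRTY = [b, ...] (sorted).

DIRTY = [9]

0: W B7 → L3 miss [D]
1: R B4 → L0 miss [-]
2: R B3 → L3 miss wb→B7 [-]
3: R B8 → L0 miss [-]
4: R B8 → L0 hit [-]
5: R B8 → L0 hit [-]
6: R B7 → L3 miss [-]
7: R B11 → L3 miss [-]
8: W B9 → L1 miss [D]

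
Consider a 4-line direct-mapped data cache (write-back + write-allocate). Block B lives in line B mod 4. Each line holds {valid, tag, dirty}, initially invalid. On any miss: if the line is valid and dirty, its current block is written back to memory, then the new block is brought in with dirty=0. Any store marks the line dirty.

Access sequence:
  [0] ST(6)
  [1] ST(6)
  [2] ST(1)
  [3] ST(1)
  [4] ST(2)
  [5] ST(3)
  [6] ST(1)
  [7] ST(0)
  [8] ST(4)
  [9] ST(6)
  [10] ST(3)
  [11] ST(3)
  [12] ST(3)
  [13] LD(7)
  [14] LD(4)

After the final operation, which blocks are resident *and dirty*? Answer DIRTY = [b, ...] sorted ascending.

DIRTY = [1, 4, 6]

0: W B6 -> L2 miss  d=D]
1: W B6 -> L2 hit  d=D]
2: W B1 -> L1 miss  d=D]
3: W B1 -> L1 hit  d=D]
4: W B2 -> L2 miss wb->B6  d=D]
5: W B3 -> L3 miss  d=D]
6: W B1 -> L1 hit  d=D]
7: W B0 -> L0 miss  d=D]
8: W B4 -> L0 miss wb->B0  d=D]
9: W B6 -> L2 miss wb->B2  d=D]
10: W B3 -> L3 hit  d=D]
11: W B3 -> L3 hit  d=D]
12: W B3 -> L3 hit  d=D]
13: R B7 -> L3 miss wb->B3  d=-]
14: R B4 -> L0 hit  d=D]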